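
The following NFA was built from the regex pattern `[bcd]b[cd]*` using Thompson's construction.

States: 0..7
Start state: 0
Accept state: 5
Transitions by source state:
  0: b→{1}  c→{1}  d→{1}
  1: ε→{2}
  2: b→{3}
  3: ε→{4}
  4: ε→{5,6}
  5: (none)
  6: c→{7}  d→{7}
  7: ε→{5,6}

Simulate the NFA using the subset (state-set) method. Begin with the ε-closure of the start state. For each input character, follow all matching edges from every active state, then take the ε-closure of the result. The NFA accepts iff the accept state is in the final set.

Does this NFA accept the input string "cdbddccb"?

start: ε-closure({0}) = {0}
'c' @ 1: {1,2}
'd' @ 2: {}  — state set empty
rest 'bddccb' ignored (set empty)
end set {} — state 5 not in

Answer: REJECT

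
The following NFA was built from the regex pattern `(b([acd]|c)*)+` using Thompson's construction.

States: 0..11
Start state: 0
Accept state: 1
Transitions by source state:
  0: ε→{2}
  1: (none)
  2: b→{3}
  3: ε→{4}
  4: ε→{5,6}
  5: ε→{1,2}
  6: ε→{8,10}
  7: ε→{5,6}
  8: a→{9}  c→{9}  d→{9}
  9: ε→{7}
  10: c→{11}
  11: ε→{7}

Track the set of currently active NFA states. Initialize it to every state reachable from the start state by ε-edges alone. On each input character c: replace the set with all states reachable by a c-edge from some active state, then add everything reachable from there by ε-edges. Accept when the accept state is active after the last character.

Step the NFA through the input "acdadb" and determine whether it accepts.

Answer: REJECT

Steps:
initial (ε-close {0}): {0,2}
'a' @ 1: {}  — no active states
rest 'cdadb' ignored (set empty)
after full input: {}  (accept=1 not in)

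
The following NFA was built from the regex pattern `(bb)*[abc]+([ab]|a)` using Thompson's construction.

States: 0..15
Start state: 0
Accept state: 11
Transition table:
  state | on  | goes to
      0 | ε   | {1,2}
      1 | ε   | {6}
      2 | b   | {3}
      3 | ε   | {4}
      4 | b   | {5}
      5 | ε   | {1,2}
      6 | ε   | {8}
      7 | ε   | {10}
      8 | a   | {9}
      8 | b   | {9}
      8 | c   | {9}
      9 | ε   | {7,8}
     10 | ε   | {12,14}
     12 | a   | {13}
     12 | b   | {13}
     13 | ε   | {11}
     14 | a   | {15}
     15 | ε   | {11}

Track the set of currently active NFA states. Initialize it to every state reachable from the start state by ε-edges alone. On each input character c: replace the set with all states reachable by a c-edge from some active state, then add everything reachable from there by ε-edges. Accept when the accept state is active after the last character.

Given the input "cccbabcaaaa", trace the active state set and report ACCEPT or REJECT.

initial (ε-close {0}): {0,1,2,6,8}
'c' @ 1: {7,8,9,10,12,14}
'c' @ 2: {7,8,9,10,12,14}
'c' @ 3: {7,8,9,10,12,14}
'b' @ 4: {7,8,9,10,11,12,13,14}  ✓accept
'a' @ 5: {7,8,9,10,11,12,13,14,15}  ✓accept
'b' @ 6: {7,8,9,10,11,12,13,14}  ✓accept
'c' @ 7: {7,8,9,10,12,14}
'a' @ 8: {7,8,9,10,11,12,13,14,15}  ✓accept
'a' @ 9: {7,8,9,10,11,12,13,14,15}  ✓accept
'a' @ 10: {7,8,9,10,11,12,13,14,15}  ✓accept
'a' @ 11: {7,8,9,10,11,12,13,14,15}  ✓accept
final: {7,8,9,10,11,12,13,14,15}; accept 11 in set

Answer: ACCEPT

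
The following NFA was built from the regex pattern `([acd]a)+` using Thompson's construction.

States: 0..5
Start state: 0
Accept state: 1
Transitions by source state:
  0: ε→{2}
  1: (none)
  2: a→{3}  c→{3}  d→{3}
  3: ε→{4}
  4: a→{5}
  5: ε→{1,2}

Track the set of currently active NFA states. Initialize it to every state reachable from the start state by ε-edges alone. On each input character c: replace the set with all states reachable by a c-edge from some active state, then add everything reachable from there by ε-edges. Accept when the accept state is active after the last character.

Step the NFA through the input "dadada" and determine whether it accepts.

Answer: ACCEPT

Derivation:
initial (ε-close {0}): {0,2}
'd' @ 1: {3,4}
'a' @ 2: {1,2,5}  ✓accept
'd' @ 3: {3,4}
'a' @ 4: {1,2,5}  ✓accept
'd' @ 5: {3,4}
'a' @ 6: {1,2,5}  ✓accept
end set {1,2,5} — state 1 in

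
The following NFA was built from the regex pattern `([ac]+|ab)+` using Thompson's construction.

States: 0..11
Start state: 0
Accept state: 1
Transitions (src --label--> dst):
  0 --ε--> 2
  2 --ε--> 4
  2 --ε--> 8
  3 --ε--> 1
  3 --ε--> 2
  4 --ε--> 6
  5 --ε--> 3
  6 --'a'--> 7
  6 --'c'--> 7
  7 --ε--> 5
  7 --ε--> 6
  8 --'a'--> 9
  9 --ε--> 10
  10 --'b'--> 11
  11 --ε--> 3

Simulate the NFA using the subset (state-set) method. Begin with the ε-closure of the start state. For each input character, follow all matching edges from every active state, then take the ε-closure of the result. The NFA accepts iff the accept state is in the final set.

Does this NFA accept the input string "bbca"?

start: ε-closure({0}) = {0,2,4,6,8}
'b' @ 1: {}  — state set empty
rest 'bca' ignored (set empty)
final: {}; accept 1 not in set

Answer: REJECT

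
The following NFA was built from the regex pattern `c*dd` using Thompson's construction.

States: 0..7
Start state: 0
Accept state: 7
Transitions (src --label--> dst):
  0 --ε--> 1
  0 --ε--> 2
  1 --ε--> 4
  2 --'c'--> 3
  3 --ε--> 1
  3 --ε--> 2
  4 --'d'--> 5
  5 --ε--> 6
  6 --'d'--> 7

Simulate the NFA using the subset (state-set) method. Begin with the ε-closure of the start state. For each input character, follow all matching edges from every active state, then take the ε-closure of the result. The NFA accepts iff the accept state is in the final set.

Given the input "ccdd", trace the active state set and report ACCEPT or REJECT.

Answer: ACCEPT

Trace:
start: ε-closure({0}) = {0,1,2,4}
'c' @ 1: {1,2,3,4}
'c' @ 2: {1,2,3,4}
'd' @ 3: {5,6}
'd' @ 4: {7}  ✓accept
final: {7}; accept 7 in set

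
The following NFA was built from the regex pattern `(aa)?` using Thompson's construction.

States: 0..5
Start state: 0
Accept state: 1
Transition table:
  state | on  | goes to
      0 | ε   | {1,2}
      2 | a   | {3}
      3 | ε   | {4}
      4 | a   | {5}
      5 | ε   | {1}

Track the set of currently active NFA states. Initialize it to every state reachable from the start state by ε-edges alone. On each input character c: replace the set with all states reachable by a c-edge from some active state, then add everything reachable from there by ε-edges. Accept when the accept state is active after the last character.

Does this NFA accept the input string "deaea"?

start: ε-closure({0}) = {0,1,2}
'd' @ 1: {}  — state set empty
rest 'eaea' ignored (set empty)
end set {} — state 1 not in

Answer: REJECT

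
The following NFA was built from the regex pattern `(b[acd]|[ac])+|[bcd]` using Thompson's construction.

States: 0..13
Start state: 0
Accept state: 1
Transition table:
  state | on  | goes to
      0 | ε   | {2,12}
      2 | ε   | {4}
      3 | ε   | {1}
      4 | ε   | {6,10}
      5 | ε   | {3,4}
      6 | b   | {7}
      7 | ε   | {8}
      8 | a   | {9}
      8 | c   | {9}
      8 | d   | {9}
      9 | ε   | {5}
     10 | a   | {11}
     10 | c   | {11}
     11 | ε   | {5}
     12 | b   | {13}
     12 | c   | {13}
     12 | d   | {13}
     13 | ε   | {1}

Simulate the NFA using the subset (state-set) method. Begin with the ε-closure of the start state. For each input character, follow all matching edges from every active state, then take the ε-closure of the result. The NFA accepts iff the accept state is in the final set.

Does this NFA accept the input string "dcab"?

Answer: REJECT

Trace:
start: ε-closure({0}) = {0,2,4,6,10,12}
'd' @ 1: {1,13}  [accepting]
'c' @ 2: {}  — dead — no transitions
rest 'ab' ignored (set empty)
final: {}; accept 1 not in set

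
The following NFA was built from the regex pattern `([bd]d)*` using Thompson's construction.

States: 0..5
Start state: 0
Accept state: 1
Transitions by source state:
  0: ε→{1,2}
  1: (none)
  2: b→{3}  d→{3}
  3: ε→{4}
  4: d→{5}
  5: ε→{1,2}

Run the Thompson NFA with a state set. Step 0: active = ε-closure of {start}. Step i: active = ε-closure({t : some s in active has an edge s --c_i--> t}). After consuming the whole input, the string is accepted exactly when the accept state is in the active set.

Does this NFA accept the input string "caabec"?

S₀ = ε-closure({0}) = {0,1,2}
'c' @ 1: {}  — dead — no transitions
rest 'aabec' ignored (set empty)
final: {}; accept 1 not in set

Answer: REJECT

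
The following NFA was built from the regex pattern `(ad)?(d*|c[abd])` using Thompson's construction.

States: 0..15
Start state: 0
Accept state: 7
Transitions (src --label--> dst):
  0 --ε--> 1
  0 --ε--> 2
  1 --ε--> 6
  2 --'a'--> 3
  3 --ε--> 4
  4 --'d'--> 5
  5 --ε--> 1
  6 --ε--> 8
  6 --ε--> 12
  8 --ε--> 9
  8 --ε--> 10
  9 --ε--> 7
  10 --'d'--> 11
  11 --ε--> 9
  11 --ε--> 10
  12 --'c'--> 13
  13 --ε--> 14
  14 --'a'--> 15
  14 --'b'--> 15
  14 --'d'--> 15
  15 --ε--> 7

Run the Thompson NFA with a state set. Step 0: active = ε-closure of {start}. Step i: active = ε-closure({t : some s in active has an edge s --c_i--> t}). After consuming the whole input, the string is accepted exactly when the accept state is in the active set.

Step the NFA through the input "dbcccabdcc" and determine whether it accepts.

start: ε-closure({0}) = {0,1,2,6,7,8,9,10,12}
'd' @ 1: {7,9,10,11}  (accept∈set)
'b' @ 2: {}  — no active states
rest 'cccabdcc' ignored (set empty)
after full input: {}  (accept=7 not in)

Answer: REJECT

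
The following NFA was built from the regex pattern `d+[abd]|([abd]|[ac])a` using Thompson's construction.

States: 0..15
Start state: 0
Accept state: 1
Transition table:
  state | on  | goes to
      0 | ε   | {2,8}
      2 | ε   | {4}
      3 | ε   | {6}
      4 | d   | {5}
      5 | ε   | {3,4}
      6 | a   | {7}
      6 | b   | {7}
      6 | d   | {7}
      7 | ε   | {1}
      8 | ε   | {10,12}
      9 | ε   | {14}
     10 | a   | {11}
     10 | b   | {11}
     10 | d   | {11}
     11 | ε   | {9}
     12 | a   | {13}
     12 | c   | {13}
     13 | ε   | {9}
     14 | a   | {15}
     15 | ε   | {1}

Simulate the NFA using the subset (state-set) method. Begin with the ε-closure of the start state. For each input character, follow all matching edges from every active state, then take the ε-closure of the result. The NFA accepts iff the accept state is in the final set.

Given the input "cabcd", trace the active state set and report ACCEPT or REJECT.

start: ε-closure({0}) = {0,2,4,8,10,12}
'c' @ 1: {9,13,14}
'a' @ 2: {1,15}  (accept∈set)
'b' @ 3: {}  — state set empty
rest 'cd' ignored (set empty)
final: {}; accept 1 not in set

Answer: REJECT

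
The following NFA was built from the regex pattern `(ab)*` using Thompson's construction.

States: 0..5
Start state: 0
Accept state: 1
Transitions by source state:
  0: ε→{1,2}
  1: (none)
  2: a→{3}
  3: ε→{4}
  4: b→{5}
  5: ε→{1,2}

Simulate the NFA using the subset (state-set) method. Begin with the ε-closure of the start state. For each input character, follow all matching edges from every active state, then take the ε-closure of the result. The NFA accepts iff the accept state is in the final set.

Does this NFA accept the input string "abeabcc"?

Answer: REJECT

Steps:
start: ε-closure({0}) = {0,1,2}
'a' @ 1: {3,4}
'b' @ 2: {1,2,5}  [accepting]
'e' @ 3: {}  — no active states
rest 'abcc' ignored (set empty)
after full input: {}  (accept=1 not in)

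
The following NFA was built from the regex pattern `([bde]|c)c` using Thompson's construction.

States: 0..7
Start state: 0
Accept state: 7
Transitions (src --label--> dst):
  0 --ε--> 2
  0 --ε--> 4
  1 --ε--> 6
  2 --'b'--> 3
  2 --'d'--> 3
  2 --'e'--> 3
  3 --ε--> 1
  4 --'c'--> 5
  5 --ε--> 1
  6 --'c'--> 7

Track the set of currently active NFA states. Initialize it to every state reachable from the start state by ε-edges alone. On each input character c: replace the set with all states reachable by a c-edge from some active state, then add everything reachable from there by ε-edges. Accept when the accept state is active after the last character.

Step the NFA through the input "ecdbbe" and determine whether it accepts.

initial (ε-close {0}): {0,2,4}
'e' @ 1: {1,3,6}
'c' @ 2: {7}  ✓accept
'd' @ 3: {}  — dead — no transitions
rest 'bbe' ignored (set empty)
end set {} — state 7 not in

Answer: REJECT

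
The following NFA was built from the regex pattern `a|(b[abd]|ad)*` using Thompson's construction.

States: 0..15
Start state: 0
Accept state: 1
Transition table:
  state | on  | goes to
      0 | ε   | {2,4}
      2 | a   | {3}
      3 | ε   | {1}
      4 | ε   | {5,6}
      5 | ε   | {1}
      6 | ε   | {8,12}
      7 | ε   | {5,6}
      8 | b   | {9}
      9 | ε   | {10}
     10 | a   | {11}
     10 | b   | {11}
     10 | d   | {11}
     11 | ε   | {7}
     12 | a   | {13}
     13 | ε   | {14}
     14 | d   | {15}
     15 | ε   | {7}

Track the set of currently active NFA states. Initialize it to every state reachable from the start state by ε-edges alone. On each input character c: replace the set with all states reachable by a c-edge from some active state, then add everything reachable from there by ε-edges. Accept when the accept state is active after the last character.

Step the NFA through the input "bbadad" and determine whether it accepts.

Answer: ACCEPT

Trace:
S₀ = ε-closure({0}) = {0,1,2,4,5,6,8,12}
'b' @ 1: {9,10}
'b' @ 2: {1,5,6,7,8,11,12}  (accept∈set)
'a' @ 3: {13,14}
'd' @ 4: {1,5,6,7,8,12,15}  (accept∈set)
'a' @ 5: {13,14}
'd' @ 6: {1,5,6,7,8,12,15}  (accept∈set)
after full input: {1,5,6,7,8,12,15}  (accept=1 in)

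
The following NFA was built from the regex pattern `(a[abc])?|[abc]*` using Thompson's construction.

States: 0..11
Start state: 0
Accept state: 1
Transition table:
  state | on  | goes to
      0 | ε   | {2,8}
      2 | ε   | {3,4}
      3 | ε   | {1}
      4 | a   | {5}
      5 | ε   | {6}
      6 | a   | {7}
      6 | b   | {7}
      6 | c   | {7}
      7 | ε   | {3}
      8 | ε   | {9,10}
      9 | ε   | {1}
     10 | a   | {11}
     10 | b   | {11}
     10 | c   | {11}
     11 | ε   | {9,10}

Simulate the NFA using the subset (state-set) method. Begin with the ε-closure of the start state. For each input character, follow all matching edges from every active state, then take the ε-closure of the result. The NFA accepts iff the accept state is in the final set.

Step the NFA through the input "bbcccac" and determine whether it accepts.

Answer: ACCEPT

Steps:
S₀ = ε-closure({0}) = {0,1,2,3,4,8,9,10}
'b' @ 1: {1,9,10,11}  [accepting]
'b' @ 2: {1,9,10,11}  [accepting]
'c' @ 3: {1,9,10,11}  [accepting]
'c' @ 4: {1,9,10,11}  [accepting]
'c' @ 5: {1,9,10,11}  [accepting]
'a' @ 6: {1,9,10,11}  [accepting]
'c' @ 7: {1,9,10,11}  [accepting]
end set {1,9,10,11} — state 1 in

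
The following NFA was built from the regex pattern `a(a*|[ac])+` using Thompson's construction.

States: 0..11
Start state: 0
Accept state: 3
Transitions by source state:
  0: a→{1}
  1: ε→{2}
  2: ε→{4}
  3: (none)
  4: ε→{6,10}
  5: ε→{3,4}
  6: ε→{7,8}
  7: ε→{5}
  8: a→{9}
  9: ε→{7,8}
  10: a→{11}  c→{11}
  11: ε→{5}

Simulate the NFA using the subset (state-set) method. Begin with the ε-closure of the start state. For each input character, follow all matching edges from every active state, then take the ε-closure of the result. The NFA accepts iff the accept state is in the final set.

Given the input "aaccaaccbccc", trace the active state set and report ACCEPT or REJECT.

Answer: REJECT

Derivation:
start: ε-closure({0}) = {0}
'a' @ 1: {1,2,3,4,5,6,7,8,10}  (accept∈set)
'a' @ 2: {3,4,5,6,7,8,9,10,11}  (accept∈set)
'c' @ 3: {3,4,5,6,7,8,10,11}  (accept∈set)
'c' @ 4: {3,4,5,6,7,8,10,11}  (accept∈set)
'a' @ 5: {3,4,5,6,7,8,9,10,11}  (accept∈set)
'a' @ 6: {3,4,5,6,7,8,9,10,11}  (accept∈set)
'c' @ 7: {3,4,5,6,7,8,10,11}  (accept∈set)
'c' @ 8: {3,4,5,6,7,8,10,11}  (accept∈set)
'b' @ 9: {}  — no active states
rest 'ccc' ignored (set empty)
end set {} — state 3 not in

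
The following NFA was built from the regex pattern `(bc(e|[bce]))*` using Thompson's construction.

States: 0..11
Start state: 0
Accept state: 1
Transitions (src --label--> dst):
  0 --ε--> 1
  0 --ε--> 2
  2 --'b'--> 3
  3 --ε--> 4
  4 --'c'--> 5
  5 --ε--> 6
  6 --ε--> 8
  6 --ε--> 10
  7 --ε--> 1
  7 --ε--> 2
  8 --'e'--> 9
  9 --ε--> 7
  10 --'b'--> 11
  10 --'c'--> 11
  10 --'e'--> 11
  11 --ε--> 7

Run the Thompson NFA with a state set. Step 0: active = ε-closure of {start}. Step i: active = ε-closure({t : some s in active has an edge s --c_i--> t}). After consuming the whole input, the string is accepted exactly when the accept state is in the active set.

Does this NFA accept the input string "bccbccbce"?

Answer: ACCEPT

Trace:
S₀ = ε-closure({0}) = {0,1,2}
'b' @ 1: {3,4}
'c' @ 2: {5,6,8,10}
'c' @ 3: {1,2,7,11}  (accept∈set)
'b' @ 4: {3,4}
'c' @ 5: {5,6,8,10}
'c' @ 6: {1,2,7,11}  (accept∈set)
'b' @ 7: {3,4}
'c' @ 8: {5,6,8,10}
'e' @ 9: {1,2,7,9,11}  (accept∈set)
after full input: {1,2,7,9,11}  (accept=1 in)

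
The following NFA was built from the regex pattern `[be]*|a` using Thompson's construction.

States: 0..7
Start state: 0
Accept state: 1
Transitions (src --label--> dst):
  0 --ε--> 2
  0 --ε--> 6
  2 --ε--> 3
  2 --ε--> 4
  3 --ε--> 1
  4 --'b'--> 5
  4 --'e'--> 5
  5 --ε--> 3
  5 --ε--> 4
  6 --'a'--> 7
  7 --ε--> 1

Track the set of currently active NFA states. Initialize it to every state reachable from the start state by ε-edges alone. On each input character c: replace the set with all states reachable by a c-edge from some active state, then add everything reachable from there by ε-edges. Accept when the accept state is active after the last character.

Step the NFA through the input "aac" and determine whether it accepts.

initial (ε-close {0}): {0,1,2,3,4,6}
'a' @ 1: {1,7}  [accepting]
'a' @ 2: {}  — dead — no transitions
rest 'c' ignored (set empty)
final: {}; accept 1 not in set

Answer: REJECT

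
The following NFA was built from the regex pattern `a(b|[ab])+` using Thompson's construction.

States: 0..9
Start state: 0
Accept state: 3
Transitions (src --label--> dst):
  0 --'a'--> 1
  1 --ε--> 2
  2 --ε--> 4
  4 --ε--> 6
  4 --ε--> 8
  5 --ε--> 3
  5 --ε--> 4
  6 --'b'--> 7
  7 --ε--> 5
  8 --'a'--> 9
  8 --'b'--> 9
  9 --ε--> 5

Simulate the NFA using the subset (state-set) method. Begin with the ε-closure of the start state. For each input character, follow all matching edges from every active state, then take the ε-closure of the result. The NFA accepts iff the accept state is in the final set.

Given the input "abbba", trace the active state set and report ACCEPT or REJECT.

Answer: ACCEPT

Derivation:
initial (ε-close {0}): {0}
'a' @ 1: {1,2,4,6,8}
'b' @ 2: {3,4,5,6,7,8,9}  [accepting]
'b' @ 3: {3,4,5,6,7,8,9}  [accepting]
'b' @ 4: {3,4,5,6,7,8,9}  [accepting]
'a' @ 5: {3,4,5,6,8,9}  [accepting]
end set {3,4,5,6,8,9} — state 3 in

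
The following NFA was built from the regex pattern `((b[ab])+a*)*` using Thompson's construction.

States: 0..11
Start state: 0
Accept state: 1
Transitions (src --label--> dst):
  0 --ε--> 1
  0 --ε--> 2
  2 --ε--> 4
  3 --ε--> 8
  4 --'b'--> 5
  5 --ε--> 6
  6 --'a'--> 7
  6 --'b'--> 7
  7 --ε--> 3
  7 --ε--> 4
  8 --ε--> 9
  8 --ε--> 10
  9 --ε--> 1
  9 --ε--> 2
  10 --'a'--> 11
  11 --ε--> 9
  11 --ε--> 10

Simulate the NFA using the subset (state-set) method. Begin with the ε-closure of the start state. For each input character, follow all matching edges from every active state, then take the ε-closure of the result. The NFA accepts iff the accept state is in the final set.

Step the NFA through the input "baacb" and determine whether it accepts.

Answer: REJECT

Derivation:
start: ε-closure({0}) = {0,1,2,4}
'b' @ 1: {5,6}
'a' @ 2: {1,2,3,4,7,8,9,10}  (accept∈set)
'a' @ 3: {1,2,4,9,10,11}  (accept∈set)
'c' @ 4: {}  — state set empty
rest 'b' ignored (set empty)
final: {}; accept 1 not in set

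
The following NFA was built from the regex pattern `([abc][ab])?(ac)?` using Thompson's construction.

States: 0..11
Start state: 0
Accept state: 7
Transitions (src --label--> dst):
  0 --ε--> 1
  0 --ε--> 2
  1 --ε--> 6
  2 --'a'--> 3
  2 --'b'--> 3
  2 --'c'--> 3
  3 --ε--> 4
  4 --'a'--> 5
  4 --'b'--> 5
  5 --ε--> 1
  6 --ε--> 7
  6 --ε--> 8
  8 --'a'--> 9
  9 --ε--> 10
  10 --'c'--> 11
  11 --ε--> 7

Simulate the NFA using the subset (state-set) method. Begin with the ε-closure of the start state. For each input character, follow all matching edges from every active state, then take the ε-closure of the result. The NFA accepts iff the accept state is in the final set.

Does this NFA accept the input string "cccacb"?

S₀ = ε-closure({0}) = {0,1,2,6,7,8}
'c' @ 1: {3,4}
'c' @ 2: {}  — no active states
rest 'cacb' ignored (set empty)
end set {} — state 7 not in

Answer: REJECT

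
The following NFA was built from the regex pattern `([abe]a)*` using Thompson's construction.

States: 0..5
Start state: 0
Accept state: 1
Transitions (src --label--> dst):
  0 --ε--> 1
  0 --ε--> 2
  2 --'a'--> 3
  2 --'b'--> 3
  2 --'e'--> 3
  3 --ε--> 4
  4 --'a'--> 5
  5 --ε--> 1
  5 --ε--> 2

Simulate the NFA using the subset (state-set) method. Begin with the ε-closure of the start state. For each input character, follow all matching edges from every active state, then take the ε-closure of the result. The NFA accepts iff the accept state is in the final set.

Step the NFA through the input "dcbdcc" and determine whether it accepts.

start: ε-closure({0}) = {0,1,2}
'd' @ 1: {}  — state set empty
rest 'cbdcc' ignored (set empty)
final: {}; accept 1 not in set

Answer: REJECT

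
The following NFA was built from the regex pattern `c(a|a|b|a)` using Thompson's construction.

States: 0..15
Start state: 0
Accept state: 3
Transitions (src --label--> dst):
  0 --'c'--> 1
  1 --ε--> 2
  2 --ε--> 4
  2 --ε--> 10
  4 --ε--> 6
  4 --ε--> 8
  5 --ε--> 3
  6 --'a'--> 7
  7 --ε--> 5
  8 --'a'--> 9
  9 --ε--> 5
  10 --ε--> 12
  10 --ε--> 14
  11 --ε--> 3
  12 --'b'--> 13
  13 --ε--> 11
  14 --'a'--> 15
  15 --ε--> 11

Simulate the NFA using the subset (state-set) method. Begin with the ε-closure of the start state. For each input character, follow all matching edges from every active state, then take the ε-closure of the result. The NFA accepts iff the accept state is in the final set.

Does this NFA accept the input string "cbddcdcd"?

Answer: REJECT

Steps:
S₀ = ε-closure({0}) = {0}
'c' @ 1: {1,2,4,6,8,10,12,14}
'b' @ 2: {3,11,13}  (accept∈set)
'd' @ 3: {}  — dead — no transitions
rest 'dcdcd' ignored (set empty)
final: {}; accept 3 not in set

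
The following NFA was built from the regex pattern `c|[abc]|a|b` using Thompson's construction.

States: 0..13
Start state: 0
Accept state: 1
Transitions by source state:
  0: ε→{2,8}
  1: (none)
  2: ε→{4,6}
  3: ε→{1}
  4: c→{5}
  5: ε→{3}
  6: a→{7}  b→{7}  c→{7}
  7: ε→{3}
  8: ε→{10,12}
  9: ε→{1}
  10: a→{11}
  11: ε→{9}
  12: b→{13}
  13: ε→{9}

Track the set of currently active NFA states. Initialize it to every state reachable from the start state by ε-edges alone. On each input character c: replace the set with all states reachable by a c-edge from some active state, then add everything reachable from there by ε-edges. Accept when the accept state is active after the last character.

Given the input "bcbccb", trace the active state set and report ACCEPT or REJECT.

Answer: REJECT

Trace:
start: ε-closure({0}) = {0,2,4,6,8,10,12}
'b' @ 1: {1,3,7,9,13}  ✓accept
'c' @ 2: {}  — dead — no transitions
rest 'bccb' ignored (set empty)
final: {}; accept 1 not in set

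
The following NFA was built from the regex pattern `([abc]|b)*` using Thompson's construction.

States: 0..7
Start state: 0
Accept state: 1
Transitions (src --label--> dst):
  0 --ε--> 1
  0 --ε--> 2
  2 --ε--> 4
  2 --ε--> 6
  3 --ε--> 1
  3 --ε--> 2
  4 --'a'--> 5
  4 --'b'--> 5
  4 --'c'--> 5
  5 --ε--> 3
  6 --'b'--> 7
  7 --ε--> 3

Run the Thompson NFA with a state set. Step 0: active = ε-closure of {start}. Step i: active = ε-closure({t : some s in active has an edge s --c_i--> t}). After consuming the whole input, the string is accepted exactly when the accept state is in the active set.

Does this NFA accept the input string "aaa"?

Answer: ACCEPT

Steps:
initial (ε-close {0}): {0,1,2,4,6}
'a' @ 1: {1,2,3,4,5,6}  (accept∈set)
'a' @ 2: {1,2,3,4,5,6}  (accept∈set)
'a' @ 3: {1,2,3,4,5,6}  (accept∈set)
after full input: {1,2,3,4,5,6}  (accept=1 in)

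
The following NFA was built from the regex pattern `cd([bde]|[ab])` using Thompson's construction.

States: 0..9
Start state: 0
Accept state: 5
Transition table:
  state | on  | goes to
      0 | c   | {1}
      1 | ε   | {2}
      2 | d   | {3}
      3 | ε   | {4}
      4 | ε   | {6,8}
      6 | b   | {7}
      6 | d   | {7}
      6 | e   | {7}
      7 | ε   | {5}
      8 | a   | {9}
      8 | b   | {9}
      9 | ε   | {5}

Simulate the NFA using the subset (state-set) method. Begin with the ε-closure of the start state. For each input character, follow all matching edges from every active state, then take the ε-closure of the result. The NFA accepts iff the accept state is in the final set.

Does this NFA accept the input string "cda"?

initial (ε-close {0}): {0}
'c' @ 1: {1,2}
'd' @ 2: {3,4,6,8}
'a' @ 3: {5,9}  (accept∈set)
end set {5,9} — state 5 in

Answer: ACCEPT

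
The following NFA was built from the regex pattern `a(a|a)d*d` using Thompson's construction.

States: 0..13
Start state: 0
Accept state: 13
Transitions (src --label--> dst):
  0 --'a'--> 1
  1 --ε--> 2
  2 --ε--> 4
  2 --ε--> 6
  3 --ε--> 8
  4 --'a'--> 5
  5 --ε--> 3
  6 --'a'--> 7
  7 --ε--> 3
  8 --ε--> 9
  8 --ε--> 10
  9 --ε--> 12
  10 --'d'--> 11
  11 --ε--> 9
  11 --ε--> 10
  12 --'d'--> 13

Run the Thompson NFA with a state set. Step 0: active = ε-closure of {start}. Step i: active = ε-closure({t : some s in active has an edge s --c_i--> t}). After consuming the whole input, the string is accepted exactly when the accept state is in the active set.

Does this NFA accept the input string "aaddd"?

initial (ε-close {0}): {0}
'a' @ 1: {1,2,4,6}
'a' @ 2: {3,5,7,8,9,10,12}
'd' @ 3: {9,10,11,12,13}  (accept∈set)
'd' @ 4: {9,10,11,12,13}  (accept∈set)
'd' @ 5: {9,10,11,12,13}  (accept∈set)
end set {9,10,11,12,13} — state 13 in

Answer: ACCEPT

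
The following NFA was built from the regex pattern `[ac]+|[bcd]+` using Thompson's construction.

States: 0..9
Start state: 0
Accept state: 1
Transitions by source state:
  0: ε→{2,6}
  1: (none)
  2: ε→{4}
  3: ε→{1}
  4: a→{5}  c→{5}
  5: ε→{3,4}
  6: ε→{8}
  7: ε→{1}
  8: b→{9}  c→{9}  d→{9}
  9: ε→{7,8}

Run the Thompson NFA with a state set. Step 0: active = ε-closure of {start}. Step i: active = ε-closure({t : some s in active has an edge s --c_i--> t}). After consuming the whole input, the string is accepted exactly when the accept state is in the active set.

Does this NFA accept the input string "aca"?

Answer: ACCEPT

Steps:
initial (ε-close {0}): {0,2,4,6,8}
'a' @ 1: {1,3,4,5}  [accepting]
'c' @ 2: {1,3,4,5}  [accepting]
'a' @ 3: {1,3,4,5}  [accepting]
end set {1,3,4,5} — state 1 in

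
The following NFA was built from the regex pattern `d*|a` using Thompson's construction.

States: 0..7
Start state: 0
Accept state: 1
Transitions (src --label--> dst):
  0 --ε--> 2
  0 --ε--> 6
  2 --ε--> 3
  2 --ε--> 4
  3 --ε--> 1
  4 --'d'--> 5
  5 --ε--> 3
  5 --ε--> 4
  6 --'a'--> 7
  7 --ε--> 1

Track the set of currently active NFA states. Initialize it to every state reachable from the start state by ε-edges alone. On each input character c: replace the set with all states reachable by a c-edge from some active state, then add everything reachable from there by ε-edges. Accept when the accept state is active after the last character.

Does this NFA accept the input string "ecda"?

initial (ε-close {0}): {0,1,2,3,4,6}
'e' @ 1: {}  — no active states
rest 'cda' ignored (set empty)
after full input: {}  (accept=1 not in)

Answer: REJECT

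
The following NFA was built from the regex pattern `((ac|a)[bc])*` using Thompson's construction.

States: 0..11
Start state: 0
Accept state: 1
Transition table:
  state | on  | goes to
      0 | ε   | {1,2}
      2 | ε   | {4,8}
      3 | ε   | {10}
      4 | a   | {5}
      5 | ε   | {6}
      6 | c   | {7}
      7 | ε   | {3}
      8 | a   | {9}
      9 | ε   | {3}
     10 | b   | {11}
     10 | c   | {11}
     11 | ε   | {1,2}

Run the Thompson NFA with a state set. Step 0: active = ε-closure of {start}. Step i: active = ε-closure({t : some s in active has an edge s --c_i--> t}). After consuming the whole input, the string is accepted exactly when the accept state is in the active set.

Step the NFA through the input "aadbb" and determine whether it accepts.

Answer: REJECT

Steps:
S₀ = ε-closure({0}) = {0,1,2,4,8}
'a' @ 1: {3,5,6,9,10}
'a' @ 2: {}  — state set empty
rest 'dbb' ignored (set empty)
end set {} — state 1 not in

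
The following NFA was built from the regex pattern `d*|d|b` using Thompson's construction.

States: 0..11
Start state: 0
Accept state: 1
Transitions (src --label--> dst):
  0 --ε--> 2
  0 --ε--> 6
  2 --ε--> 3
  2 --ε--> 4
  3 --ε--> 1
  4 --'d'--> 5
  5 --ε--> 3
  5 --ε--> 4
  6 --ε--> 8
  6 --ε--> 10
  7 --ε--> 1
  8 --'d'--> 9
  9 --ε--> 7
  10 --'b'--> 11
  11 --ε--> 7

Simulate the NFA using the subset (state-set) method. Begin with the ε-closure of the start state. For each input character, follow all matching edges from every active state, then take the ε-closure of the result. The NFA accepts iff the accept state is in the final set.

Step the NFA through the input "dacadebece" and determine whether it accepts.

Answer: REJECT

Steps:
initial (ε-close {0}): {0,1,2,3,4,6,8,10}
'd' @ 1: {1,3,4,5,7,9}  (accept∈set)
'a' @ 2: {}  — dead — no transitions
rest 'cadebece' ignored (set empty)
final: {}; accept 1 not in set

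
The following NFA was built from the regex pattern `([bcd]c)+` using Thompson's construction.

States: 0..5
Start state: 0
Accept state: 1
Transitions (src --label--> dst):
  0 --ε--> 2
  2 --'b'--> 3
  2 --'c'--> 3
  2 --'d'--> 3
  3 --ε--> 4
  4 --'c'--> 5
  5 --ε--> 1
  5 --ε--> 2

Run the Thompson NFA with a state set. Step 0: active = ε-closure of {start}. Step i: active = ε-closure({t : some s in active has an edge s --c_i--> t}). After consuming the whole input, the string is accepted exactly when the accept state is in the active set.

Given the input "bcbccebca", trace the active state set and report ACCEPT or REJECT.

S₀ = ε-closure({0}) = {0,2}
'b' @ 1: {3,4}
'c' @ 2: {1,2,5}  [accepting]
'b' @ 3: {3,4}
'c' @ 4: {1,2,5}  [accepting]
'c' @ 5: {3,4}
'e' @ 6: {}  — dead — no transitions
rest 'bca' ignored (set empty)
end set {} — state 1 not in

Answer: REJECT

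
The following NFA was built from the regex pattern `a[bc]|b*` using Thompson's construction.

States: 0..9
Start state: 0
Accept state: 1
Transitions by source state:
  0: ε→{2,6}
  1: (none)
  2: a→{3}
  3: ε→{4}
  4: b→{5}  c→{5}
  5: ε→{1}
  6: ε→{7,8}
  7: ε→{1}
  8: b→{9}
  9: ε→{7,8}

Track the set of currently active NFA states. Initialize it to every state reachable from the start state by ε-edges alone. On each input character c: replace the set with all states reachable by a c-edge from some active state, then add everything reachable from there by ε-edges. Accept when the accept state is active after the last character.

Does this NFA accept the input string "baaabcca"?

Answer: REJECT

Derivation:
initial (ε-close {0}): {0,1,2,6,7,8}
'b' @ 1: {1,7,8,9}  (accept∈set)
'a' @ 2: {}  — dead — no transitions
rest 'aabcca' ignored (set empty)
end set {} — state 1 not in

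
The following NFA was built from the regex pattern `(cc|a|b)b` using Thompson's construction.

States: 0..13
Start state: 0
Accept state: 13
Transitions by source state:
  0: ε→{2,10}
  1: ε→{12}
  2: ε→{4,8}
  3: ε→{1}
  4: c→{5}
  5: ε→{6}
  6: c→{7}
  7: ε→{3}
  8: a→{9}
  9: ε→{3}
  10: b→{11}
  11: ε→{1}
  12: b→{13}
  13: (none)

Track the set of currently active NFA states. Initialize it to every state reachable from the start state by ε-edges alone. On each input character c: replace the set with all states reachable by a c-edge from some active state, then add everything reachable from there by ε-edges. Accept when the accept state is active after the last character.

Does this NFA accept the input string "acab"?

Answer: REJECT

Trace:
S₀ = ε-closure({0}) = {0,2,4,8,10}
'a' @ 1: {1,3,9,12}
'c' @ 2: {}  — state set empty
rest 'ab' ignored (set empty)
end set {} — state 13 not in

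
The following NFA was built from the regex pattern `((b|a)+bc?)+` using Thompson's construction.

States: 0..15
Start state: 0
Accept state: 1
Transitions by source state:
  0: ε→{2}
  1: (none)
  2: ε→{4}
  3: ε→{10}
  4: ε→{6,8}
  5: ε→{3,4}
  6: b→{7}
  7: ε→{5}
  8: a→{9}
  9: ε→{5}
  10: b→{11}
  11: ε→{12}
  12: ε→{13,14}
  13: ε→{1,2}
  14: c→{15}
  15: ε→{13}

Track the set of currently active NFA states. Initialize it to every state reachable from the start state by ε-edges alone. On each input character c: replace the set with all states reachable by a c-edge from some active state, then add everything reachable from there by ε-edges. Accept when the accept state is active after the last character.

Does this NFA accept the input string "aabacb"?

Answer: REJECT

Trace:
initial (ε-close {0}): {0,2,4,6,8}
'a' @ 1: {3,4,5,6,8,9,10}
'a' @ 2: {3,4,5,6,8,9,10}
'b' @ 3: {1,2,3,4,5,6,7,8,10,11,12,13,14}  ✓accept
'a' @ 4: {3,4,5,6,8,9,10}
'c' @ 5: {}  — dead — no transitions
rest 'b' ignored (set empty)
after full input: {}  (accept=1 not in)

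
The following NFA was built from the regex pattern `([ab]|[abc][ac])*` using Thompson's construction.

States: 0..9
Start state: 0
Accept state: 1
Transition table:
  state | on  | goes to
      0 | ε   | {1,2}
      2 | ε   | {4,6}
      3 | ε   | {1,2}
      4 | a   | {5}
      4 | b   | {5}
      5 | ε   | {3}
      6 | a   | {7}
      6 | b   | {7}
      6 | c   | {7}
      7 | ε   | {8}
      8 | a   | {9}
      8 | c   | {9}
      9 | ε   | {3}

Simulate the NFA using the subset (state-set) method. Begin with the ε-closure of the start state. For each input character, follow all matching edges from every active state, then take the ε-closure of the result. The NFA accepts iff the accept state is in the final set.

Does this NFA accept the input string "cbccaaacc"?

Answer: REJECT

Trace:
start: ε-closure({0}) = {0,1,2,4,6}
'c' @ 1: {7,8}
'b' @ 2: {}  — state set empty
rest 'ccaaacc' ignored (set empty)
final: {}; accept 1 not in set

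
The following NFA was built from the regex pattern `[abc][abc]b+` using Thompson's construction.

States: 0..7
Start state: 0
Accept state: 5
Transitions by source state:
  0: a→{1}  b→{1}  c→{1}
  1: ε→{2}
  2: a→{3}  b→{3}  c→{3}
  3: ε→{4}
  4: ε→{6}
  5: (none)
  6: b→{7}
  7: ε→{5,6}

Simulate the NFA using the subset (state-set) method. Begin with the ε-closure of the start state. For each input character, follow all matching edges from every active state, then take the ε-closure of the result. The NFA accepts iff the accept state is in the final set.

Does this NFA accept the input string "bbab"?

Answer: REJECT

Trace:
start: ε-closure({0}) = {0}
'b' @ 1: {1,2}
'b' @ 2: {3,4,6}
'a' @ 3: {}  — dead — no transitions
rest 'b' ignored (set empty)
final: {}; accept 5 not in set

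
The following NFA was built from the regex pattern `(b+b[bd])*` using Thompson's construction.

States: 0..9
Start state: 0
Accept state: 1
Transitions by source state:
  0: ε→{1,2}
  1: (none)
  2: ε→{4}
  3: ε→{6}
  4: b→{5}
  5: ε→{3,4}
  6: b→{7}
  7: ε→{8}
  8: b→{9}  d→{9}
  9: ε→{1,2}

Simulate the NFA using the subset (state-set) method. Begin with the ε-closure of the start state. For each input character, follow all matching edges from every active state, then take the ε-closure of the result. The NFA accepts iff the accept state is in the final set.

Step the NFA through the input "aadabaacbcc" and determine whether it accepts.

Answer: REJECT

Derivation:
initial (ε-close {0}): {0,1,2,4}
'a' @ 1: {}  — dead — no transitions
rest 'adabaacbcc' ignored (set empty)
end set {} — state 1 not in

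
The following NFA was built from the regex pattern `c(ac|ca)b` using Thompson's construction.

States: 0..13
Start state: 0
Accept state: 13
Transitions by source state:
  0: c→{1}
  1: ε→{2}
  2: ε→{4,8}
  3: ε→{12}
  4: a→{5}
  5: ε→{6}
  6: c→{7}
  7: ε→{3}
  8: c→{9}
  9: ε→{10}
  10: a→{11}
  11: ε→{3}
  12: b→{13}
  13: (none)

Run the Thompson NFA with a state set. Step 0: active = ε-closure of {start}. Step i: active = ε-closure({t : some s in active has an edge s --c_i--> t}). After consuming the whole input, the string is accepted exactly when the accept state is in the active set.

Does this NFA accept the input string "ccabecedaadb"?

start: ε-closure({0}) = {0}
'c' @ 1: {1,2,4,8}
'c' @ 2: {9,10}
'a' @ 3: {3,11,12}
'b' @ 4: {13}  (accept∈set)
'e' @ 5: {}  — state set empty
rest 'cedaadb' ignored (set empty)
after full input: {}  (accept=13 not in)

Answer: REJECT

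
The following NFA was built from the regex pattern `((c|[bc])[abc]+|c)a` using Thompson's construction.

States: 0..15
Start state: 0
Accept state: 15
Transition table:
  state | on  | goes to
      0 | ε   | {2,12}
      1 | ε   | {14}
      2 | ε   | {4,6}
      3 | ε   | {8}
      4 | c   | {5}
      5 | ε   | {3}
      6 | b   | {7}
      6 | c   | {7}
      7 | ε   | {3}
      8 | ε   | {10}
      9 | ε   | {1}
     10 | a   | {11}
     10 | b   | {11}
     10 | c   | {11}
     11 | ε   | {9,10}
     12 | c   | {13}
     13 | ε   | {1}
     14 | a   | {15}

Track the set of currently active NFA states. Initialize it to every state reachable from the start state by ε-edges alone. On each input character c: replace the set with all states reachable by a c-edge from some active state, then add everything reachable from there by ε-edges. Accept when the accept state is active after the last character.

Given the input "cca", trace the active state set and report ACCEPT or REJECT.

initial (ε-close {0}): {0,2,4,6,12}
'c' @ 1: {1,3,5,7,8,10,13,14}
'c' @ 2: {1,9,10,11,14}
'a' @ 3: {1,9,10,11,14,15}  (accept∈set)
after full input: {1,9,10,11,14,15}  (accept=15 in)

Answer: ACCEPT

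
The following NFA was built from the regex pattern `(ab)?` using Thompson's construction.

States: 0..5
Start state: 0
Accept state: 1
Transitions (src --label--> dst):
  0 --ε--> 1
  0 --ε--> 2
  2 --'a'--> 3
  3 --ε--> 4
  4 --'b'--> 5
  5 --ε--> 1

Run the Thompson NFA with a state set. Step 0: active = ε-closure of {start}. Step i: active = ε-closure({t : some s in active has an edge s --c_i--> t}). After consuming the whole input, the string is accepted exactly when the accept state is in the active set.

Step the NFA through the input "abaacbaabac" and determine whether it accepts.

Answer: REJECT

Derivation:
start: ε-closure({0}) = {0,1,2}
'a' @ 1: {3,4}
'b' @ 2: {1,5}  ✓accept
'a' @ 3: {}  — state set empty
rest 'acbaabac' ignored (set empty)
final: {}; accept 1 not in set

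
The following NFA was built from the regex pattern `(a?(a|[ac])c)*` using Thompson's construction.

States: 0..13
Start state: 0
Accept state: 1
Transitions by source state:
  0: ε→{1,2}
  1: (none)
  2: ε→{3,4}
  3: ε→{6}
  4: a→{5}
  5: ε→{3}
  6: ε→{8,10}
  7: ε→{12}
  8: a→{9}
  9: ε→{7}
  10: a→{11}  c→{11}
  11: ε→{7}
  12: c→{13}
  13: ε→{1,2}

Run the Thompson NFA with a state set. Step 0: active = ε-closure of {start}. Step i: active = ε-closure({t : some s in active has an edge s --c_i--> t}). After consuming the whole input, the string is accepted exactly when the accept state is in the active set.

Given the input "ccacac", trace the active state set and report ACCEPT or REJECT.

Answer: ACCEPT

Trace:
S₀ = ε-closure({0}) = {0,1,2,3,4,6,8,10}
'c' @ 1: {7,11,12}
'c' @ 2: {1,2,3,4,6,8,10,13}  (accept∈set)
'a' @ 3: {3,5,6,7,8,9,10,11,12}
'c' @ 4: {1,2,3,4,6,7,8,10,11,12,13}  (accept∈set)
'a' @ 5: {3,5,6,7,8,9,10,11,12}
'c' @ 6: {1,2,3,4,6,7,8,10,11,12,13}  (accept∈set)
final: {1,2,3,4,6,7,8,10,11,12,13}; accept 1 in set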